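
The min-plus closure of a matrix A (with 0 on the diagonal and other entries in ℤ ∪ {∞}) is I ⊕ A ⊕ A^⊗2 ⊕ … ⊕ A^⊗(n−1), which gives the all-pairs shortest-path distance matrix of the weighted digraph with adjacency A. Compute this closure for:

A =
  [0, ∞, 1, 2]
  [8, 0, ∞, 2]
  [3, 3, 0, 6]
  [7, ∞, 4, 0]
Closure =
  [0, 4, 1, 2]
  [8, 0, 6, 2]
  [3, 3, 0, 5]
  [7, 7, 4, 0]

This is the Floyd-Warshall all-pairs shortest-path computation. For each intermediate vertex k = 0, 1, …, 3, update dist[i][j] ← min(dist[i][j], dist[i][k] + dist[k][j]). The final matrix gives, for each (i, j), the minimum total weight of any directed path from i to j (possibly empty when i = j).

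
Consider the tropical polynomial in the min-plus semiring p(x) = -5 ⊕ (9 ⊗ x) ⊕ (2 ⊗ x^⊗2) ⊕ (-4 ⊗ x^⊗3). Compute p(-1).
p(-1) = -7

A tropical monomial a ⊗ x^⊗i evaluates to a + i · x. Evaluating each term at x = -1:
  Term 0 contributes -5 + 0 · -1 = -5
  Term 1 contributes 9 + 1 · -1 = 8
  Term 2 contributes 2 + 2 · -1 = 0
  Term 3 contributes -4 + 3 · -1 = -7
p(-1) = ⊕ of these = min[-5, 8, 0, -7] = -7.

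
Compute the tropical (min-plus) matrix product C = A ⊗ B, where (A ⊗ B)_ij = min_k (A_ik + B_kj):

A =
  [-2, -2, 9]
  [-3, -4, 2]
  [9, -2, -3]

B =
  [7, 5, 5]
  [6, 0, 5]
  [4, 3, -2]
A ⊗ B =
  [4, -2, 3]
  [2, -4, 0]
  [1, -2, -5]

Apply the min-plus product entry-by-entry:
  C[0][0] = min over k of (A[0][0] + B[0][0] = -2 + 7 = 5, A[0][1] + B[1][0] = -2 + 6 = 4, A[0][2] + B[2][0] = 9 + 4 = 13) = 4 (attained at k = 1)
  C[0][1] = min over k of (A[0][0] + B[0][1] = -2 + 5 = 3, A[0][1] + B[1][1] = -2 + 0 = -2, A[0][2] + B[2][1] = 9 + 3 = 12) = -2 (attained at k = 1)
  C[0][2] = min over k of (A[0][0] + B[0][2] = -2 + 5 = 3, A[0][1] + B[1][2] = -2 + 5 = 3, A[0][2] + B[2][2] = 9 + -2 = 7) = 3 (attained at k = 0)
  C[1][0] = min over k of (A[1][0] + B[0][0] = -3 + 7 = 4, A[1][1] + B[1][0] = -4 + 6 = 2, A[1][2] + B[2][0] = 2 + 4 = 6) = 2 (attained at k = 1)
  C[1][1] = min over k of (A[1][0] + B[0][1] = -3 + 5 = 2, A[1][1] + B[1][1] = -4 + 0 = -4, A[1][2] + B[2][1] = 2 + 3 = 5) = -4 (attained at k = 1)
  C[1][2] = min over k of (A[1][0] + B[0][2] = -3 + 5 = 2, A[1][1] + B[1][2] = -4 + 5 = 1, A[1][2] + B[2][2] = 2 + -2 = 0) = 0 (attained at k = 2)
  C[2][0] = min over k of (A[2][0] + B[0][0] = 9 + 7 = 16, A[2][1] + B[1][0] = -2 + 6 = 4, A[2][2] + B[2][0] = -3 + 4 = 1) = 1 (attained at k = 2)
  C[2][1] = min over k of (A[2][0] + B[0][1] = 9 + 5 = 14, A[2][1] + B[1][1] = -2 + 0 = -2, A[2][2] + B[2][1] = -3 + 3 = 0) = -2 (attained at k = 1)
  C[2][2] = min over k of (A[2][0] + B[0][2] = 9 + 5 = 14, A[2][1] + B[1][2] = -2 + 5 = 3, A[2][2] + B[2][2] = -3 + -2 = -5) = -5 (attained at k = 2)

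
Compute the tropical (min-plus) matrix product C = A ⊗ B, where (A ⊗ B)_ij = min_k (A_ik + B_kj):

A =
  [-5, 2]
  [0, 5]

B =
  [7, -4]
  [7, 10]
A ⊗ B =
  [2, -9]
  [7, -4]

Apply the min-plus product entry-by-entry:
  C[0][0] = min over k of (A[0][0] + B[0][0] = -5 + 7 = 2, A[0][1] + B[1][0] = 2 + 7 = 9) = 2 (attained at k = 0)
  C[0][1] = min over k of (A[0][0] + B[0][1] = -5 + -4 = -9, A[0][1] + B[1][1] = 2 + 10 = 12) = -9 (attained at k = 0)
  C[1][0] = min over k of (A[1][0] + B[0][0] = 0 + 7 = 7, A[1][1] + B[1][0] = 5 + 7 = 12) = 7 (attained at k = 0)
  C[1][1] = min over k of (A[1][0] + B[0][1] = 0 + -4 = -4, A[1][1] + B[1][1] = 5 + 10 = 15) = -4 (attained at k = 0)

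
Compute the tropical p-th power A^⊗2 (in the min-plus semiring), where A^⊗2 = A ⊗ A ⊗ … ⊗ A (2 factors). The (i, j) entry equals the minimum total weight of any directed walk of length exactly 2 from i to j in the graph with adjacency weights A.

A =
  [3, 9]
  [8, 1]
A^⊗2 =
  [6, 10]
  [9, 2]

Each entry (A^⊗2)_ij equals the minimum over all length-2 walks i = v_0 → v_1 → … → v_2 = j of Σ_t A[v_t][v_{t+1}]. For example, for (i, j) = (0, 1) we minimise over 2 possible intermediate vertex sequences; the minimum is 10, attained along the walk 0 → 1 → 1.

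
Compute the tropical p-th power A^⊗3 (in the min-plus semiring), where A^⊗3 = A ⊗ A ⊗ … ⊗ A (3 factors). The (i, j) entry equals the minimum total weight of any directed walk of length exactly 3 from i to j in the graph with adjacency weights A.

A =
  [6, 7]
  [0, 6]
A^⊗3 =
  [13, 14]
  [7, 13]

Each entry (A^⊗3)_ij equals the minimum over all length-3 walks i = v_0 → v_1 → … → v_3 = j of Σ_t A[v_t][v_{t+1}]. For example, for (i, j) = (0, 1) we minimise over 4 possible intermediate vertex sequences; the minimum is 14, attained along the walk 0 → 1 → 0 → 1.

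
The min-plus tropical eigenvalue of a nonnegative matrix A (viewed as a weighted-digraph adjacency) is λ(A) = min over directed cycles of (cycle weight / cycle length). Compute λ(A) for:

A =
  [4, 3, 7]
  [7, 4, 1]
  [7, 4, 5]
λ(A) = 5/2

Enumerate directed cycles and compute their means (weight / length). Sample:
  cycle 0 → 0: weight = 4, length = 1, mean = 4/1 ≈ 4.000
  cycle 1 → 1: weight = 4, length = 1, mean = 4/1 ≈ 4.000
  cycle 2 → 2: weight = 5, length = 1, mean = 5/1 ≈ 5.000
  cycle 0 → 1 → 0: weight = 10, length = 2, mean = 10/2 ≈ 5.000
  cycle 0 → 2 → 0: weight = 14, length = 2, mean = 14/2 ≈ 7.000
  cycle 1 → 0 → 1: weight = 10, length = 2, mean = 10/2 ≈ 5.000
Minimum mean = 2.500, attained e.g. along the cycle 1 → 2 → 1 with weight 5 and length 2. So λ(A) = 5/2 = 5/2.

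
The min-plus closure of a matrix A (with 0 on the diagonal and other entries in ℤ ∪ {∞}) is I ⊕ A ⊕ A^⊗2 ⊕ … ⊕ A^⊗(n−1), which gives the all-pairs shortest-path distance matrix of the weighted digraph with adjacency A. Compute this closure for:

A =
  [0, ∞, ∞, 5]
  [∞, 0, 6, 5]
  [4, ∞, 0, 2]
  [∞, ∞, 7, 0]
Closure =
  [0, ∞, 12, 5]
  [10, 0, 6, 5]
  [4, ∞, 0, 2]
  [11, ∞, 7, 0]

This is the Floyd-Warshall all-pairs shortest-path computation. For each intermediate vertex k = 0, 1, …, 3, update dist[i][j] ← min(dist[i][j], dist[i][k] + dist[k][j]). The final matrix gives, for each (i, j), the minimum total weight of any directed path from i to j (possibly empty when i = j).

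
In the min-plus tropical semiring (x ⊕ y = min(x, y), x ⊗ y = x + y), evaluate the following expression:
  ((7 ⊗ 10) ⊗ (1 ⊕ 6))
((7 ⊗ 10) ⊗ (1 ⊕ 6)) = 18

Expand innermost to outermost. Recall ⊕ takes the minimum of its arguments and ⊗ takes their sum. Working out the expression ((7 ⊗ 10) ⊗ (1 ⊕ 6)) gives 18.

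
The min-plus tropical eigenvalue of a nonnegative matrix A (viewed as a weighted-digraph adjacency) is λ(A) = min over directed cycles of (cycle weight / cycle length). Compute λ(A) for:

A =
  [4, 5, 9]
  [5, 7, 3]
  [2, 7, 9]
λ(A) = 10/3

Enumerate directed cycles and compute their means (weight / length). Sample:
  cycle 0 → 0: weight = 4, length = 1, mean = 4/1 ≈ 4.000
  cycle 1 → 1: weight = 7, length = 1, mean = 7/1 ≈ 7.000
  cycle 2 → 2: weight = 9, length = 1, mean = 9/1 ≈ 9.000
  cycle 0 → 1 → 0: weight = 10, length = 2, mean = 10/2 ≈ 5.000
  cycle 0 → 2 → 0: weight = 11, length = 2, mean = 11/2 ≈ 5.500
  cycle 1 → 0 → 1: weight = 10, length = 2, mean = 10/2 ≈ 5.000
Minimum mean = 3.333, attained e.g. along the cycle 0 → 1 → 2 → 0 with weight 10 and length 3. So λ(A) = 10/3 = 10/3.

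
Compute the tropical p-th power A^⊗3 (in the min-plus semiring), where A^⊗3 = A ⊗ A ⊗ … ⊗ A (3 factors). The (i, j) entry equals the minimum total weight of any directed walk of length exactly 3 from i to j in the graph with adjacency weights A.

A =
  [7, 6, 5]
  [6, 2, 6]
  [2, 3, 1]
A^⊗3 =
  [8, 9, 7]
  [9, 6, 8]
  [4, 5, 3]

Each entry (A^⊗3)_ij equals the minimum over all length-3 walks i = v_0 → v_1 → … → v_3 = j of Σ_t A[v_t][v_{t+1}]. For example, for (i, j) = (0, 2) we minimise over 9 possible intermediate vertex sequences; the minimum is 7, attained along the walk 0 → 2 → 2 → 2.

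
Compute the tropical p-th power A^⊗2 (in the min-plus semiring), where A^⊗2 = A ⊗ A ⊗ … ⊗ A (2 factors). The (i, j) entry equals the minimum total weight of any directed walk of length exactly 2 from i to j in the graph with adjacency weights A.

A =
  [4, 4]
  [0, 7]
A^⊗2 =
  [4, 8]
  [4, 4]

Each entry (A^⊗2)_ij equals the minimum over all length-2 walks i = v_0 → v_1 → … → v_2 = j of Σ_t A[v_t][v_{t+1}]. For example, for (i, j) = (0, 1) we minimise over 2 possible intermediate vertex sequences; the minimum is 8, attained along the walk 0 → 0 → 1.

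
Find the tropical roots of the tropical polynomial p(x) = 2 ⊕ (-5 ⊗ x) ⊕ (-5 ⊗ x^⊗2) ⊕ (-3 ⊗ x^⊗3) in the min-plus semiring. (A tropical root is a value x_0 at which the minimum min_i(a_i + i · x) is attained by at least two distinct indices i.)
Roots: {-2, 0, 7}

Each tropical root is a break point of the lower envelope of the lines y = a_i + i · x (there are 4 lines, with slopes 0, 1, ..., 3). Only the lines that attain the minimum somewhere contribute to roots; other lines are dominated. Here the surviving (envelope) indices are i = 3, i = 2, i = 1, i = 0.
Intersections between consecutive envelope lines give the roots: for adjacent envelope indices i < j the intersection is x = (a_i − a_j) / (j − i). Reading off the sorted break points: {-2, 0, 7}.
Verification: at each break x_0, at least two indices attain the minimum of min_i(a_i + i · x_0).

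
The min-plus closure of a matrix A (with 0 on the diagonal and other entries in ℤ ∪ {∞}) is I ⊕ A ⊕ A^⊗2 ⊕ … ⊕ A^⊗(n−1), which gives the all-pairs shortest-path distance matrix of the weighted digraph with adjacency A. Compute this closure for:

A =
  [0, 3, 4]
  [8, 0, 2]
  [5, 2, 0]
Closure =
  [0, 3, 4]
  [7, 0, 2]
  [5, 2, 0]

This is the Floyd-Warshall all-pairs shortest-path computation. For each intermediate vertex k = 0, 1, …, 2, update dist[i][j] ← min(dist[i][j], dist[i][k] + dist[k][j]). The final matrix gives, for each (i, j), the minimum total weight of any directed path from i to j (possibly empty when i = j).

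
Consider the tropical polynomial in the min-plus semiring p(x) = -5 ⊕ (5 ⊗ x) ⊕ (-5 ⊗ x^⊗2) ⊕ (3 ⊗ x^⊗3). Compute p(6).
p(6) = -5

A tropical monomial a ⊗ x^⊗i evaluates to a + i · x. Evaluating each term at x = 6:
  Term 0 contributes -5 + 0 · 6 = -5
  Term 1 contributes 5 + 1 · 6 = 11
  Term 2 contributes -5 + 2 · 6 = 7
  Term 3 contributes 3 + 3 · 6 = 21
p(6) = ⊕ of these = min[-5, 11, 7, 21] = -5.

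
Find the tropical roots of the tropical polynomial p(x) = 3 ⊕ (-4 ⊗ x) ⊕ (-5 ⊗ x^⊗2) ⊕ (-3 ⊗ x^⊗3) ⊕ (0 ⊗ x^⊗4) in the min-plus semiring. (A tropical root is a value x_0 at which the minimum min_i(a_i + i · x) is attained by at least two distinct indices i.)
Roots: {-3, -2, 1, 7}

Each tropical root is a break point of the lower envelope of the lines y = a_i + i · x (there are 5 lines, with slopes 0, 1, ..., 4). Only the lines that attain the minimum somewhere contribute to roots; other lines are dominated. Here the surviving (envelope) indices are i = 4, i = 3, i = 2, i = 1, i = 0.
Intersections between consecutive envelope lines give the roots: for adjacent envelope indices i < j the intersection is x = (a_i − a_j) / (j − i). Reading off the sorted break points: {-3, -2, 1, 7}.
Verification: at each break x_0, at least two indices attain the minimum of min_i(a_i + i · x_0).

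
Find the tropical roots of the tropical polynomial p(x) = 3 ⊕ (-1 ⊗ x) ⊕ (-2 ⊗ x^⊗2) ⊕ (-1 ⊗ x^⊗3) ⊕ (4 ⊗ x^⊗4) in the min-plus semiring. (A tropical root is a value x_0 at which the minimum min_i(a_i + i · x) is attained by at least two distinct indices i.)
Roots: {-5, -1, 1, 4}

Each tropical root is a break point of the lower envelope of the lines y = a_i + i · x (there are 5 lines, with slopes 0, 1, ..., 4). Only the lines that attain the minimum somewhere contribute to roots; other lines are dominated. Here the surviving (envelope) indices are i = 4, i = 3, i = 2, i = 1, i = 0.
Intersections between consecutive envelope lines give the roots: for adjacent envelope indices i < j the intersection is x = (a_i − a_j) / (j − i). Reading off the sorted break points: {-5, -1, 1, 4}.
Verification: at each break x_0, at least two indices attain the minimum of min_i(a_i + i · x_0).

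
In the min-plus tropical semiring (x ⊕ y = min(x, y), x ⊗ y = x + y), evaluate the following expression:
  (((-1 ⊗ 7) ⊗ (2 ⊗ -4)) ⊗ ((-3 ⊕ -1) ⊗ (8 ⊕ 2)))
(((-1 ⊗ 7) ⊗ (2 ⊗ -4)) ⊗ ((-3 ⊕ -1) ⊗ (8 ⊕ 2))) = 3

Expand innermost to outermost. Recall ⊕ takes the minimum of its arguments and ⊗ takes their sum. Working out the expression (((-1 ⊗ 7) ⊗ (2 ⊗ -4)) ⊗ ((-3 ⊕ -1) ⊗ (8 ⊕ 2))) gives 3.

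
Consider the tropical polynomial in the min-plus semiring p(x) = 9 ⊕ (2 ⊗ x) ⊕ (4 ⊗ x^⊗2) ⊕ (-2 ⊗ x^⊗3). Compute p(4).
p(4) = 6

A tropical monomial a ⊗ x^⊗i evaluates to a + i · x. Evaluating each term at x = 4:
  Term 0 contributes 9 + 0 · 4 = 9
  Term 1 contributes 2 + 1 · 4 = 6
  Term 2 contributes 4 + 2 · 4 = 12
  Term 3 contributes -2 + 3 · 4 = 10
p(4) = ⊕ of these = min[9, 6, 12, 10] = 6.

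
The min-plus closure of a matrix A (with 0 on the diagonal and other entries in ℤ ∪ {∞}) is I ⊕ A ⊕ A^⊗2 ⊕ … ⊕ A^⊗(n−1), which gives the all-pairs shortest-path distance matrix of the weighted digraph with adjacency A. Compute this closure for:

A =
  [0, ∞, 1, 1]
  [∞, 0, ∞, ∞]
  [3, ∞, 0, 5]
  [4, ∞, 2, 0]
Closure =
  [0, ∞, 1, 1]
  [∞, 0, ∞, ∞]
  [3, ∞, 0, 4]
  [4, ∞, 2, 0]

This is the Floyd-Warshall all-pairs shortest-path computation. For each intermediate vertex k = 0, 1, …, 3, update dist[i][j] ← min(dist[i][j], dist[i][k] + dist[k][j]). The final matrix gives, for each (i, j), the minimum total weight of any directed path from i to j (possibly empty when i = j).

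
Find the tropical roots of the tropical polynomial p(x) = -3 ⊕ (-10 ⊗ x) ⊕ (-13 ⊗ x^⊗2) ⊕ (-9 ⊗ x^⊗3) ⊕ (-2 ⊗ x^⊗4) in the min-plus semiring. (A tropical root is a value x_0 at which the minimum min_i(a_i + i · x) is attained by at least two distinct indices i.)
Roots: {-7, -4, 3, 7}

Each tropical root is a break point of the lower envelope of the lines y = a_i + i · x (there are 5 lines, with slopes 0, 1, ..., 4). Only the lines that attain the minimum somewhere contribute to roots; other lines are dominated. Here the surviving (envelope) indices are i = 4, i = 3, i = 2, i = 1, i = 0.
Intersections between consecutive envelope lines give the roots: for adjacent envelope indices i < j the intersection is x = (a_i − a_j) / (j − i). Reading off the sorted break points: {-7, -4, 3, 7}.
Verification: at each break x_0, at least two indices attain the minimum of min_i(a_i + i · x_0).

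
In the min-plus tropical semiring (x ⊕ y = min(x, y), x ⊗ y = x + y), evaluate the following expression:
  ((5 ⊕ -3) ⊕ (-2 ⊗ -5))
((5 ⊕ -3) ⊕ (-2 ⊗ -5)) = -7

Expand innermost to outermost. Recall ⊕ takes the minimum of its arguments and ⊗ takes their sum. Working out the expression ((5 ⊕ -3) ⊕ (-2 ⊗ -5)) gives -7.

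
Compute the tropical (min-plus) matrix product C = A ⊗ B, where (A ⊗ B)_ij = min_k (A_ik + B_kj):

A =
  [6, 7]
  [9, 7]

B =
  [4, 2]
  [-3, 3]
A ⊗ B =
  [4, 8]
  [4, 10]

Apply the min-plus product entry-by-entry:
  C[0][0] = min over k of (A[0][0] + B[0][0] = 6 + 4 = 10, A[0][1] + B[1][0] = 7 + -3 = 4) = 4 (attained at k = 1)
  C[0][1] = min over k of (A[0][0] + B[0][1] = 6 + 2 = 8, A[0][1] + B[1][1] = 7 + 3 = 10) = 8 (attained at k = 0)
  C[1][0] = min over k of (A[1][0] + B[0][0] = 9 + 4 = 13, A[1][1] + B[1][0] = 7 + -3 = 4) = 4 (attained at k = 1)
  C[1][1] = min over k of (A[1][0] + B[0][1] = 9 + 2 = 11, A[1][1] + B[1][1] = 7 + 3 = 10) = 10 (attained at k = 1)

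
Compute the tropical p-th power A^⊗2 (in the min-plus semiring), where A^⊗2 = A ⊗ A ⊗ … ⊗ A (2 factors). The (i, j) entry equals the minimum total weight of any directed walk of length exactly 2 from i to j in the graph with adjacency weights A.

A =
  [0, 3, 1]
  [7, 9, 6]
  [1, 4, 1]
A^⊗2 =
  [0, 3, 1]
  [7, 10, 7]
  [1, 4, 2]

Each entry (A^⊗2)_ij equals the minimum over all length-2 walks i = v_0 → v_1 → … → v_2 = j of Σ_t A[v_t][v_{t+1}]. For example, for (i, j) = (0, 2) we minimise over 3 possible intermediate vertex sequences; the minimum is 1, attained along the walk 0 → 0 → 2.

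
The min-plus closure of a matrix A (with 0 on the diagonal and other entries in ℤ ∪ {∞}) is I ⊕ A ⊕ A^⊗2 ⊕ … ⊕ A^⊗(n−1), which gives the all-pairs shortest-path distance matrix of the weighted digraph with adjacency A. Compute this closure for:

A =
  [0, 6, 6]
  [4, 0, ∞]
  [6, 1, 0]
Closure =
  [0, 6, 6]
  [4, 0, 10]
  [5, 1, 0]

This is the Floyd-Warshall all-pairs shortest-path computation. For each intermediate vertex k = 0, 1, …, 2, update dist[i][j] ← min(dist[i][j], dist[i][k] + dist[k][j]). The final matrix gives, for each (i, j), the minimum total weight of any directed path from i to j (possibly empty when i = j).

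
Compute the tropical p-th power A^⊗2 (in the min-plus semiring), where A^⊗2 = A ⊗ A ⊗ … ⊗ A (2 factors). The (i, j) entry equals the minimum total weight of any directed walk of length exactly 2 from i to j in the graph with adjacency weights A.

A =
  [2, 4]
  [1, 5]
A^⊗2 =
  [4, 6]
  [3, 5]

Each entry (A^⊗2)_ij equals the minimum over all length-2 walks i = v_0 → v_1 → … → v_2 = j of Σ_t A[v_t][v_{t+1}]. For example, for (i, j) = (0, 1) we minimise over 2 possible intermediate vertex sequences; the minimum is 6, attained along the walk 0 → 0 → 1.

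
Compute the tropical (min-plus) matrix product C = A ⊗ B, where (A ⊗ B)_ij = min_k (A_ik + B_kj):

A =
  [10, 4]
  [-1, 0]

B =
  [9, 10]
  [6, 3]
A ⊗ B =
  [10, 7]
  [6, 3]

Apply the min-plus product entry-by-entry:
  C[0][0] = min over k of (A[0][0] + B[0][0] = 10 + 9 = 19, A[0][1] + B[1][0] = 4 + 6 = 10) = 10 (attained at k = 1)
  C[0][1] = min over k of (A[0][0] + B[0][1] = 10 + 10 = 20, A[0][1] + B[1][1] = 4 + 3 = 7) = 7 (attained at k = 1)
  C[1][0] = min over k of (A[1][0] + B[0][0] = -1 + 9 = 8, A[1][1] + B[1][0] = 0 + 6 = 6) = 6 (attained at k = 1)
  C[1][1] = min over k of (A[1][0] + B[0][1] = -1 + 10 = 9, A[1][1] + B[1][1] = 0 + 3 = 3) = 3 (attained at k = 1)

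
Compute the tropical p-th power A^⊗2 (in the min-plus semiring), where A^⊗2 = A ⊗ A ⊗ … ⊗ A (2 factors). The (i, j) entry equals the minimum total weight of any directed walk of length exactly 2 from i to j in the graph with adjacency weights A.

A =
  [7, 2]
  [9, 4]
A^⊗2 =
  [11, 6]
  [13, 8]

Each entry (A^⊗2)_ij equals the minimum over all length-2 walks i = v_0 → v_1 → … → v_2 = j of Σ_t A[v_t][v_{t+1}]. For example, for (i, j) = (0, 1) we minimise over 2 possible intermediate vertex sequences; the minimum is 6, attained along the walk 0 → 1 → 1.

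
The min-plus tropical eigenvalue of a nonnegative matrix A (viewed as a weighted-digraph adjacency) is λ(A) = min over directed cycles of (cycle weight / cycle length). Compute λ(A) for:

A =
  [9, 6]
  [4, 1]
λ(A) = 1

Enumerate directed cycles and compute their means (weight / length). Sample:
  cycle 0 → 0: weight = 9, length = 1, mean = 9/1 ≈ 9.000
  cycle 1 → 1: weight = 1, length = 1, mean = 1/1 ≈ 1.000
  cycle 0 → 1 → 0: weight = 10, length = 2, mean = 10/2 ≈ 5.000
  cycle 1 → 0 → 1: weight = 10, length = 2, mean = 10/2 ≈ 5.000
Minimum mean = 1.000, attained e.g. along the cycle 1 → 1 with weight 1 and length 1. So λ(A) = 1/1 = 1.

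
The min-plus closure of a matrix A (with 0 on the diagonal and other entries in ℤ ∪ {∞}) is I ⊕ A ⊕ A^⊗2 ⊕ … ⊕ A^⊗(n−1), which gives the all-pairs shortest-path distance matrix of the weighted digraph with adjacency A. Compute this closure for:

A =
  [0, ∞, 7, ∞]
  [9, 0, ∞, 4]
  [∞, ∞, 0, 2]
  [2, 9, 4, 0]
Closure =
  [0, 18, 7, 9]
  [6, 0, 8, 4]
  [4, 11, 0, 2]
  [2, 9, 4, 0]

This is the Floyd-Warshall all-pairs shortest-path computation. For each intermediate vertex k = 0, 1, …, 3, update dist[i][j] ← min(dist[i][j], dist[i][k] + dist[k][j]). The final matrix gives, for each (i, j), the minimum total weight of any directed path from i to j (possibly empty when i = j).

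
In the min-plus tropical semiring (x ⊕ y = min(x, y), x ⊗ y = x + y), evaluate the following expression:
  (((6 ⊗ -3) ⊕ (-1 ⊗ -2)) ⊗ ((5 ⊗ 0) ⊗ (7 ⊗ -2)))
(((6 ⊗ -3) ⊕ (-1 ⊗ -2)) ⊗ ((5 ⊗ 0) ⊗ (7 ⊗ -2))) = 7

Expand innermost to outermost. Recall ⊕ takes the minimum of its arguments and ⊗ takes their sum. Working out the expression (((6 ⊗ -3) ⊕ (-1 ⊗ -2)) ⊗ ((5 ⊗ 0) ⊗ (7 ⊗ -2))) gives 7.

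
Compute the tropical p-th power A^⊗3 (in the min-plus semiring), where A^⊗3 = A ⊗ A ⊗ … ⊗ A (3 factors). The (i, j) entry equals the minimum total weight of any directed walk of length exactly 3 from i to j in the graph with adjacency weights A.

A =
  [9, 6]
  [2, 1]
A^⊗3 =
  [9, 8]
  [4, 3]

Each entry (A^⊗3)_ij equals the minimum over all length-3 walks i = v_0 → v_1 → … → v_3 = j of Σ_t A[v_t][v_{t+1}]. For example, for (i, j) = (0, 1) we minimise over 4 possible intermediate vertex sequences; the minimum is 8, attained along the walk 0 → 1 → 1 → 1.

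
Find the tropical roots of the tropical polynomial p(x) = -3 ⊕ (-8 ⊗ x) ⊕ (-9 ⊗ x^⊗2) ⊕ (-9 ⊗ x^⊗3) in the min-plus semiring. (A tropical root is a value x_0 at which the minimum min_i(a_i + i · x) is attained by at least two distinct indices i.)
Roots: {0, 1, 5}

Each tropical root is a break point of the lower envelope of the lines y = a_i + i · x (there are 4 lines, with slopes 0, 1, ..., 3). Only the lines that attain the minimum somewhere contribute to roots; other lines are dominated. Here the surviving (envelope) indices are i = 3, i = 2, i = 1, i = 0.
Intersections between consecutive envelope lines give the roots: for adjacent envelope indices i < j the intersection is x = (a_i − a_j) / (j − i). Reading off the sorted break points: {0, 1, 5}.
Verification: at each break x_0, at least two indices attain the minimum of min_i(a_i + i · x_0).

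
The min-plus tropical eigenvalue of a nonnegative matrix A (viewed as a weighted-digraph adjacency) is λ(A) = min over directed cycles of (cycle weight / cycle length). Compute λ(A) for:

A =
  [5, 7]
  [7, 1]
λ(A) = 1

Enumerate directed cycles and compute their means (weight / length). Sample:
  cycle 0 → 0: weight = 5, length = 1, mean = 5/1 ≈ 5.000
  cycle 1 → 1: weight = 1, length = 1, mean = 1/1 ≈ 1.000
  cycle 0 → 1 → 0: weight = 14, length = 2, mean = 14/2 ≈ 7.000
  cycle 1 → 0 → 1: weight = 14, length = 2, mean = 14/2 ≈ 7.000
Minimum mean = 1.000, attained e.g. along the cycle 1 → 1 with weight 1 and length 1. So λ(A) = 1/1 = 1.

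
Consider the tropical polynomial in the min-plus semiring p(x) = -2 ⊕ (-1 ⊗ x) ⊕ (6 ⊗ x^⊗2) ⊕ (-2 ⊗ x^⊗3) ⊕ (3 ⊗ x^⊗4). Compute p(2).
p(2) = -2

A tropical monomial a ⊗ x^⊗i evaluates to a + i · x. Evaluating each term at x = 2:
  Term 0 contributes -2 + 0 · 2 = -2
  Term 1 contributes -1 + 1 · 2 = 1
  Term 2 contributes 6 + 2 · 2 = 10
  Term 3 contributes -2 + 3 · 2 = 4
  Term 4 contributes 3 + 4 · 2 = 11
p(2) = ⊕ of these = min[-2, 1, 10, 4, 11] = -2.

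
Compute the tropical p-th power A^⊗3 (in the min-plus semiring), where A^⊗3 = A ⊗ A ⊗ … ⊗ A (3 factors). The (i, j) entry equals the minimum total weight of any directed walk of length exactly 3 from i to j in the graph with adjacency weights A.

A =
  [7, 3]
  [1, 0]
A^⊗3 =
  [4, 3]
  [1, 0]

Each entry (A^⊗3)_ij equals the minimum over all length-3 walks i = v_0 → v_1 → … → v_3 = j of Σ_t A[v_t][v_{t+1}]. For example, for (i, j) = (0, 1) we minimise over 4 possible intermediate vertex sequences; the minimum is 3, attained along the walk 0 → 1 → 1 → 1.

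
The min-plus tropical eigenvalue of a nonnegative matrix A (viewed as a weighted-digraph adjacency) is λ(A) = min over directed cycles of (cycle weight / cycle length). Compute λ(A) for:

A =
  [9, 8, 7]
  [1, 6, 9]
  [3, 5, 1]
λ(A) = 1

Enumerate directed cycles and compute their means (weight / length). Sample:
  cycle 0 → 0: weight = 9, length = 1, mean = 9/1 ≈ 9.000
  cycle 1 → 1: weight = 6, length = 1, mean = 6/1 ≈ 6.000
  cycle 2 → 2: weight = 1, length = 1, mean = 1/1 ≈ 1.000
  cycle 0 → 1 → 0: weight = 9, length = 2, mean = 9/2 ≈ 4.500
  cycle 0 → 2 → 0: weight = 10, length = 2, mean = 10/2 ≈ 5.000
  cycle 1 → 0 → 1: weight = 9, length = 2, mean = 9/2 ≈ 4.500
Minimum mean = 1.000, attained e.g. along the cycle 2 → 2 with weight 1 and length 1. So λ(A) = 1/1 = 1.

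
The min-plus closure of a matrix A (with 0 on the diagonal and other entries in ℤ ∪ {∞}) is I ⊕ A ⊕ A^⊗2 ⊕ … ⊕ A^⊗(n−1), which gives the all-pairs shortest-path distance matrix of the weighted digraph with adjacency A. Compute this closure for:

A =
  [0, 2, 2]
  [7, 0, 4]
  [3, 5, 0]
Closure =
  [0, 2, 2]
  [7, 0, 4]
  [3, 5, 0]

This is the Floyd-Warshall all-pairs shortest-path computation. For each intermediate vertex k = 0, 1, …, 2, update dist[i][j] ← min(dist[i][j], dist[i][k] + dist[k][j]). The final matrix gives, for each (i, j), the minimum total weight of any directed path from i to j (possibly empty when i = j).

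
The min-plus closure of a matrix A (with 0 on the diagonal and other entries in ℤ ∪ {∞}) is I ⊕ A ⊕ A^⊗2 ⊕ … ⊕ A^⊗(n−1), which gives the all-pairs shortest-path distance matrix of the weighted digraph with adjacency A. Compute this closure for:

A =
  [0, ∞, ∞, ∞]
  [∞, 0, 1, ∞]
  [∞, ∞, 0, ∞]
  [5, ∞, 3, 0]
Closure =
  [0, ∞, ∞, ∞]
  [∞, 0, 1, ∞]
  [∞, ∞, 0, ∞]
  [5, ∞, 3, 0]

This is the Floyd-Warshall all-pairs shortest-path computation. For each intermediate vertex k = 0, 1, …, 3, update dist[i][j] ← min(dist[i][j], dist[i][k] + dist[k][j]). The final matrix gives, for each (i, j), the minimum total weight of any directed path from i to j (possibly empty when i = j).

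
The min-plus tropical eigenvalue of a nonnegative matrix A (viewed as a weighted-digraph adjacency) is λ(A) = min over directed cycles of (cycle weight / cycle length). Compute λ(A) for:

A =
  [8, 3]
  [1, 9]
λ(A) = 2

Enumerate directed cycles and compute their means (weight / length). Sample:
  cycle 0 → 0: weight = 8, length = 1, mean = 8/1 ≈ 8.000
  cycle 1 → 1: weight = 9, length = 1, mean = 9/1 ≈ 9.000
  cycle 0 → 1 → 0: weight = 4, length = 2, mean = 4/2 ≈ 2.000
  cycle 1 → 0 → 1: weight = 4, length = 2, mean = 4/2 ≈ 2.000
Minimum mean = 2.000, attained e.g. along the cycle 0 → 1 → 0 with weight 4 and length 2. So λ(A) = 4/2 = 2.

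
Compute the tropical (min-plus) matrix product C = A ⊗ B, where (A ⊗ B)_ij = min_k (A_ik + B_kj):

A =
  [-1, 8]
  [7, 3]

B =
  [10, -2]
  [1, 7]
A ⊗ B =
  [9, -3]
  [4, 5]

Apply the min-plus product entry-by-entry:
  C[0][0] = min over k of (A[0][0] + B[0][0] = -1 + 10 = 9, A[0][1] + B[1][0] = 8 + 1 = 9) = 9 (attained at k = 0)
  C[0][1] = min over k of (A[0][0] + B[0][1] = -1 + -2 = -3, A[0][1] + B[1][1] = 8 + 7 = 15) = -3 (attained at k = 0)
  C[1][0] = min over k of (A[1][0] + B[0][0] = 7 + 10 = 17, A[1][1] + B[1][0] = 3 + 1 = 4) = 4 (attained at k = 1)
  C[1][1] = min over k of (A[1][0] + B[0][1] = 7 + -2 = 5, A[1][1] + B[1][1] = 3 + 7 = 10) = 5 (attained at k = 0)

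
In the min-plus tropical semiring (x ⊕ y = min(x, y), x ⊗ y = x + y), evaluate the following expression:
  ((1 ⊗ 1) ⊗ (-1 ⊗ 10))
((1 ⊗ 1) ⊗ (-1 ⊗ 10)) = 11

Expand innermost to outermost. Recall ⊕ takes the minimum of its arguments and ⊗ takes their sum. Working out the expression ((1 ⊗ 1) ⊗ (-1 ⊗ 10)) gives 11.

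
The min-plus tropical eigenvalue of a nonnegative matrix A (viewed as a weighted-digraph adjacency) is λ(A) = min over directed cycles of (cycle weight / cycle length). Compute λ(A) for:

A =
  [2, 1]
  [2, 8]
λ(A) = 3/2

Enumerate directed cycles and compute their means (weight / length). Sample:
  cycle 0 → 0: weight = 2, length = 1, mean = 2/1 ≈ 2.000
  cycle 1 → 1: weight = 8, length = 1, mean = 8/1 ≈ 8.000
  cycle 0 → 1 → 0: weight = 3, length = 2, mean = 3/2 ≈ 1.500
  cycle 1 → 0 → 1: weight = 3, length = 2, mean = 3/2 ≈ 1.500
Minimum mean = 1.500, attained e.g. along the cycle 0 → 1 → 0 with weight 3 and length 2. So λ(A) = 3/2 = 3/2.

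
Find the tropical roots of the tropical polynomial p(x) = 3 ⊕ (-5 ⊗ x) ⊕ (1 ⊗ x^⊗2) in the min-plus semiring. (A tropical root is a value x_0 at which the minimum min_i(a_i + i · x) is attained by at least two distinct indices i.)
Roots: {-6, 8}

Each tropical root is a break point of the lower envelope of the lines y = a_i + i · x (there are 3 lines, with slopes 0, 1, ..., 2). Only the lines that attain the minimum somewhere contribute to roots; other lines are dominated. Here the surviving (envelope) indices are i = 2, i = 1, i = 0.
Intersections between consecutive envelope lines give the roots: for adjacent envelope indices i < j the intersection is x = (a_i − a_j) / (j − i). Reading off the sorted break points: {-6, 8}.
Verification: at each break x_0, at least two indices attain the minimum of min_i(a_i + i · x_0).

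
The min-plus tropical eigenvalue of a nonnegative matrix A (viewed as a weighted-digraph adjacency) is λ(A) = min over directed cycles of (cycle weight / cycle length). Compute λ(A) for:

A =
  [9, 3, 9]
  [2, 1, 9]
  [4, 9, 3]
λ(A) = 1

Enumerate directed cycles and compute their means (weight / length). Sample:
  cycle 0 → 0: weight = 9, length = 1, mean = 9/1 ≈ 9.000
  cycle 1 → 1: weight = 1, length = 1, mean = 1/1 ≈ 1.000
  cycle 2 → 2: weight = 3, length = 1, mean = 3/1 ≈ 3.000
  cycle 0 → 1 → 0: weight = 5, length = 2, mean = 5/2 ≈ 2.500
  cycle 0 → 2 → 0: weight = 13, length = 2, mean = 13/2 ≈ 6.500
  cycle 1 → 0 → 1: weight = 5, length = 2, mean = 5/2 ≈ 2.500
Minimum mean = 1.000, attained e.g. along the cycle 1 → 1 with weight 1 and length 1. So λ(A) = 1/1 = 1.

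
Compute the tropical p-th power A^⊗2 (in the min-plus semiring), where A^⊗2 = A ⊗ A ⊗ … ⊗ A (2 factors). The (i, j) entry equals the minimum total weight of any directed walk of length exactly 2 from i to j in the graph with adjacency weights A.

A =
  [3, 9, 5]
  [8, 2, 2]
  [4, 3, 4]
A^⊗2 =
  [6, 8, 8]
  [6, 4, 4]
  [7, 5, 5]

Each entry (A^⊗2)_ij equals the minimum over all length-2 walks i = v_0 → v_1 → … → v_2 = j of Σ_t A[v_t][v_{t+1}]. For example, for (i, j) = (0, 2) we minimise over 3 possible intermediate vertex sequences; the minimum is 8, attained along the walk 0 → 0 → 2.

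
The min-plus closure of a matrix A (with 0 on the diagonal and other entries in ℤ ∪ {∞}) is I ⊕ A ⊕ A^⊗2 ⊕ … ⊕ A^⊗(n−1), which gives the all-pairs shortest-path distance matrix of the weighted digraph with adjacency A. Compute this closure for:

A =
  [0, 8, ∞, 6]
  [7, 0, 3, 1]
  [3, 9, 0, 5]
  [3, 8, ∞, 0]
Closure =
  [0, 8, 11, 6]
  [4, 0, 3, 1]
  [3, 9, 0, 5]
  [3, 8, 11, 0]

This is the Floyd-Warshall all-pairs shortest-path computation. For each intermediate vertex k = 0, 1, …, 3, update dist[i][j] ← min(dist[i][j], dist[i][k] + dist[k][j]). The final matrix gives, for each (i, j), the minimum total weight of any directed path from i to j (possibly empty when i = j).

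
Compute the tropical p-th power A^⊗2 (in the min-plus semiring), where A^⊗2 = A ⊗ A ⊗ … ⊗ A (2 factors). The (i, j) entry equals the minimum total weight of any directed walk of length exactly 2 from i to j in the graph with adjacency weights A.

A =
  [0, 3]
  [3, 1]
A^⊗2 =
  [0, 3]
  [3, 2]

Each entry (A^⊗2)_ij equals the minimum over all length-2 walks i = v_0 → v_1 → … → v_2 = j of Σ_t A[v_t][v_{t+1}]. For example, for (i, j) = (0, 1) we minimise over 2 possible intermediate vertex sequences; the minimum is 3, attained along the walk 0 → 0 → 1.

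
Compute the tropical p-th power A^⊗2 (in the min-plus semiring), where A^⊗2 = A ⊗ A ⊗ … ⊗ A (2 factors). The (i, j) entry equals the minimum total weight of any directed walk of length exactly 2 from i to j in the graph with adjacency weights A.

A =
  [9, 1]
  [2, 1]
A^⊗2 =
  [3, 2]
  [3, 2]

Each entry (A^⊗2)_ij equals the minimum over all length-2 walks i = v_0 → v_1 → … → v_2 = j of Σ_t A[v_t][v_{t+1}]. For example, for (i, j) = (0, 1) we minimise over 2 possible intermediate vertex sequences; the minimum is 2, attained along the walk 0 → 1 → 1.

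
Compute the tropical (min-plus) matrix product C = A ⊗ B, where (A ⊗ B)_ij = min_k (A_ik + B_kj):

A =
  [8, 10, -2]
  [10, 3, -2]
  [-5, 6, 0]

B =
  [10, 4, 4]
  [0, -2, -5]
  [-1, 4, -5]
A ⊗ B =
  [-3, 2, -7]
  [-3, 1, -7]
  [-1, -1, -5]

Apply the min-plus product entry-by-entry:
  C[0][0] = min over k of (A[0][0] + B[0][0] = 8 + 10 = 18, A[0][1] + B[1][0] = 10 + 0 = 10, A[0][2] + B[2][0] = -2 + -1 = -3) = -3 (attained at k = 2)
  C[0][1] = min over k of (A[0][0] + B[0][1] = 8 + 4 = 12, A[0][1] + B[1][1] = 10 + -2 = 8, A[0][2] + B[2][1] = -2 + 4 = 2) = 2 (attained at k = 2)
  C[0][2] = min over k of (A[0][0] + B[0][2] = 8 + 4 = 12, A[0][1] + B[1][2] = 10 + -5 = 5, A[0][2] + B[2][2] = -2 + -5 = -7) = -7 (attained at k = 2)
  C[1][0] = min over k of (A[1][0] + B[0][0] = 10 + 10 = 20, A[1][1] + B[1][0] = 3 + 0 = 3, A[1][2] + B[2][0] = -2 + -1 = -3) = -3 (attained at k = 2)
  C[1][1] = min over k of (A[1][0] + B[0][1] = 10 + 4 = 14, A[1][1] + B[1][1] = 3 + -2 = 1, A[1][2] + B[2][1] = -2 + 4 = 2) = 1 (attained at k = 1)
  C[1][2] = min over k of (A[1][0] + B[0][2] = 10 + 4 = 14, A[1][1] + B[1][2] = 3 + -5 = -2, A[1][2] + B[2][2] = -2 + -5 = -7) = -7 (attained at k = 2)
  C[2][0] = min over k of (A[2][0] + B[0][0] = -5 + 10 = 5, A[2][1] + B[1][0] = 6 + 0 = 6, A[2][2] + B[2][0] = 0 + -1 = -1) = -1 (attained at k = 2)
  C[2][1] = min over k of (A[2][0] + B[0][1] = -5 + 4 = -1, A[2][1] + B[1][1] = 6 + -2 = 4, A[2][2] + B[2][1] = 0 + 4 = 4) = -1 (attained at k = 0)
  C[2][2] = min over k of (A[2][0] + B[0][2] = -5 + 4 = -1, A[2][1] + B[1][2] = 6 + -5 = 1, A[2][2] + B[2][2] = 0 + -5 = -5) = -5 (attained at k = 2)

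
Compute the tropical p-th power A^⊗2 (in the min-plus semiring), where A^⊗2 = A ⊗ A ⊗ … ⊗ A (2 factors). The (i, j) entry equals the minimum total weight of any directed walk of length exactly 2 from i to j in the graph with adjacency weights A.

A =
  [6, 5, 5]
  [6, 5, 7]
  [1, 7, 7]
A^⊗2 =
  [6, 10, 11]
  [8, 10, 11]
  [7, 6, 6]

Each entry (A^⊗2)_ij equals the minimum over all length-2 walks i = v_0 → v_1 → … → v_2 = j of Σ_t A[v_t][v_{t+1}]. For example, for (i, j) = (0, 2) we minimise over 3 possible intermediate vertex sequences; the minimum is 11, attained along the walk 0 → 0 → 2.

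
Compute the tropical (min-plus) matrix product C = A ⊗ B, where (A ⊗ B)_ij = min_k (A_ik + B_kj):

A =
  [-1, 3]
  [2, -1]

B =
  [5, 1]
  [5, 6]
A ⊗ B =
  [4, 0]
  [4, 3]

Apply the min-plus product entry-by-entry:
  C[0][0] = min over k of (A[0][0] + B[0][0] = -1 + 5 = 4, A[0][1] + B[1][0] = 3 + 5 = 8) = 4 (attained at k = 0)
  C[0][1] = min over k of (A[0][0] + B[0][1] = -1 + 1 = 0, A[0][1] + B[1][1] = 3 + 6 = 9) = 0 (attained at k = 0)
  C[1][0] = min over k of (A[1][0] + B[0][0] = 2 + 5 = 7, A[1][1] + B[1][0] = -1 + 5 = 4) = 4 (attained at k = 1)
  C[1][1] = min over k of (A[1][0] + B[0][1] = 2 + 1 = 3, A[1][1] + B[1][1] = -1 + 6 = 5) = 3 (attained at k = 0)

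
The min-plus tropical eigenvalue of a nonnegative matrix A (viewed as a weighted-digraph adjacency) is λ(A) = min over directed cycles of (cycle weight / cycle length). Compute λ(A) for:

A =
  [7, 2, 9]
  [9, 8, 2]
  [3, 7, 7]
λ(A) = 7/3

Enumerate directed cycles and compute their means (weight / length). Sample:
  cycle 0 → 0: weight = 7, length = 1, mean = 7/1 ≈ 7.000
  cycle 1 → 1: weight = 8, length = 1, mean = 8/1 ≈ 8.000
  cycle 2 → 2: weight = 7, length = 1, mean = 7/1 ≈ 7.000
  cycle 0 → 1 → 0: weight = 11, length = 2, mean = 11/2 ≈ 5.500
  cycle 0 → 2 → 0: weight = 12, length = 2, mean = 12/2 ≈ 6.000
  cycle 1 → 0 → 1: weight = 11, length = 2, mean = 11/2 ≈ 5.500
Minimum mean = 2.333, attained e.g. along the cycle 0 → 1 → 2 → 0 with weight 7 and length 3. So λ(A) = 7/3 = 7/3.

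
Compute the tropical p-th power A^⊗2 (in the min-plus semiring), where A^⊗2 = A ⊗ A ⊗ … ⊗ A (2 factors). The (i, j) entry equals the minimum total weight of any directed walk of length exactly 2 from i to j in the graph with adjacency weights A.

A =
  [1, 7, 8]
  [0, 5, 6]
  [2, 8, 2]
A^⊗2 =
  [2, 8, 9]
  [1, 7, 8]
  [3, 9, 4]

Each entry (A^⊗2)_ij equals the minimum over all length-2 walks i = v_0 → v_1 → … → v_2 = j of Σ_t A[v_t][v_{t+1}]. For example, for (i, j) = (0, 2) we minimise over 3 possible intermediate vertex sequences; the minimum is 9, attained along the walk 0 → 0 → 2.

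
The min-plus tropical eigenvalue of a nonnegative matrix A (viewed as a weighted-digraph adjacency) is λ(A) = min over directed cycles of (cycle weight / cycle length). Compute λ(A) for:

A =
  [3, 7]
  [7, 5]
λ(A) = 3

Enumerate directed cycles and compute their means (weight / length). Sample:
  cycle 0 → 0: weight = 3, length = 1, mean = 3/1 ≈ 3.000
  cycle 1 → 1: weight = 5, length = 1, mean = 5/1 ≈ 5.000
  cycle 0 → 1 → 0: weight = 14, length = 2, mean = 14/2 ≈ 7.000
  cycle 1 → 0 → 1: weight = 14, length = 2, mean = 14/2 ≈ 7.000
Minimum mean = 3.000, attained e.g. along the cycle 0 → 0 with weight 3 and length 1. So λ(A) = 3/1 = 3.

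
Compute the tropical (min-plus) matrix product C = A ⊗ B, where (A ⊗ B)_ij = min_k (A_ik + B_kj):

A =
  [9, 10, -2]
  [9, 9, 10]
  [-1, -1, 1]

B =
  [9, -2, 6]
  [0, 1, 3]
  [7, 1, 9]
A ⊗ B =
  [5, -1, 7]
  [9, 7, 12]
  [-1, -3, 2]

Apply the min-plus product entry-by-entry:
  C[0][0] = min over k of (A[0][0] + B[0][0] = 9 + 9 = 18, A[0][1] + B[1][0] = 10 + 0 = 10, A[0][2] + B[2][0] = -2 + 7 = 5) = 5 (attained at k = 2)
  C[0][1] = min over k of (A[0][0] + B[0][1] = 9 + -2 = 7, A[0][1] + B[1][1] = 10 + 1 = 11, A[0][2] + B[2][1] = -2 + 1 = -1) = -1 (attained at k = 2)
  C[0][2] = min over k of (A[0][0] + B[0][2] = 9 + 6 = 15, A[0][1] + B[1][2] = 10 + 3 = 13, A[0][2] + B[2][2] = -2 + 9 = 7) = 7 (attained at k = 2)
  C[1][0] = min over k of (A[1][0] + B[0][0] = 9 + 9 = 18, A[1][1] + B[1][0] = 9 + 0 = 9, A[1][2] + B[2][0] = 10 + 7 = 17) = 9 (attained at k = 1)
  C[1][1] = min over k of (A[1][0] + B[0][1] = 9 + -2 = 7, A[1][1] + B[1][1] = 9 + 1 = 10, A[1][2] + B[2][1] = 10 + 1 = 11) = 7 (attained at k = 0)
  C[1][2] = min over k of (A[1][0] + B[0][2] = 9 + 6 = 15, A[1][1] + B[1][2] = 9 + 3 = 12, A[1][2] + B[2][2] = 10 + 9 = 19) = 12 (attained at k = 1)
  C[2][0] = min over k of (A[2][0] + B[0][0] = -1 + 9 = 8, A[2][1] + B[1][0] = -1 + 0 = -1, A[2][2] + B[2][0] = 1 + 7 = 8) = -1 (attained at k = 1)
  C[2][1] = min over k of (A[2][0] + B[0][1] = -1 + -2 = -3, A[2][1] + B[1][1] = -1 + 1 = 0, A[2][2] + B[2][1] = 1 + 1 = 2) = -3 (attained at k = 0)
  C[2][2] = min over k of (A[2][0] + B[0][2] = -1 + 6 = 5, A[2][1] + B[1][2] = -1 + 3 = 2, A[2][2] + B[2][2] = 1 + 9 = 10) = 2 (attained at k = 1)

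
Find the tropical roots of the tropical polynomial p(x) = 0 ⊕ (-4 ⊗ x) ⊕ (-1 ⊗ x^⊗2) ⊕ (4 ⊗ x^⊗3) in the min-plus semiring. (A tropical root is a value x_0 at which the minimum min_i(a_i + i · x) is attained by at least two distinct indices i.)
Roots: {-5, -3, 4}

Each tropical root is a break point of the lower envelope of the lines y = a_i + i · x (there are 4 lines, with slopes 0, 1, ..., 3). Only the lines that attain the minimum somewhere contribute to roots; other lines are dominated. Here the surviving (envelope) indices are i = 3, i = 2, i = 1, i = 0.
Intersections between consecutive envelope lines give the roots: for adjacent envelope indices i < j the intersection is x = (a_i − a_j) / (j − i). Reading off the sorted break points: {-5, -3, 4}.
Verification: at each break x_0, at least two indices attain the minimum of min_i(a_i + i · x_0).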